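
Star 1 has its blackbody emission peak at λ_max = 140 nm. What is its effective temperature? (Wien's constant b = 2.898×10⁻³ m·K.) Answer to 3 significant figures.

T = b/λ_max = 2.898×10⁻³ / (140×10⁻⁹) = 2.070×10^4 K.

2.07×10^4 K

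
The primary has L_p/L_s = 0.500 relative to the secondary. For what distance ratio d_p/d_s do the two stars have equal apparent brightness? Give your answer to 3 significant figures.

0.707

Equal flux requires L_p/d_p² = L_s/d_s², so d_p/d_s = √(L_p/L_s)
= √(0.500) = 0.7071.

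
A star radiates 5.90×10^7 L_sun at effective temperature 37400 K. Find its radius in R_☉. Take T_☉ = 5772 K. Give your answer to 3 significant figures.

183 R_☉

R/R_☉ = √(L/L_☉) / (T/T_☉)² = √(5.90×10^7) / (6.480)²
       = 7681 / 41.98 = 183.0.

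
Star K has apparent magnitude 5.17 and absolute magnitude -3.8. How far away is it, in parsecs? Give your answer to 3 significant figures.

m − M = 5 log₁₀(d/10 pc)
5.17 − (-3.8) = 8.97 = 5 log₁₀(d/10)
d = 10 × 10^(8.97/5) = 10 × 10^1.794 = 622.3 pc.

622 pc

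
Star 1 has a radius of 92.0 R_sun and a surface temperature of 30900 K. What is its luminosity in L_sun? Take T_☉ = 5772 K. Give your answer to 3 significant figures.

6.95×10^6 L_sun

L/L_☉ = (R/R_☉)² (T/T_☉)⁴ = (92.0)² × (30900/5772)⁴
       = 8464 × (5.353)⁴ = 8464 × 821.4 = 6.952×10^6.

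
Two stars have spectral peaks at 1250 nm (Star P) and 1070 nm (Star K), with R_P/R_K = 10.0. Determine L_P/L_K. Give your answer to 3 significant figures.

Wien's law gives T ∝ 1/λ_max, so T_P/T_K = λ_K/λ_P = 1070/1250 = 0.8560.
Then L ∝ R²T⁴ gives L_P/L_K = (10.0)² × (0.8560)⁴ = 100.0 × 0.5369 = 53.69.

53.7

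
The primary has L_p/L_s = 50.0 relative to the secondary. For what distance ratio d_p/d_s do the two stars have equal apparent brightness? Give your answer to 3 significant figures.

Equal flux requires L_p/d_p² = L_s/d_s², so d_p/d_s = √(L_p/L_s)
= √(50.0) = 7.071.

7.07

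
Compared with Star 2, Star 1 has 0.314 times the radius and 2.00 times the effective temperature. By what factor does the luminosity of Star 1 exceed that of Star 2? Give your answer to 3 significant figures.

From the Stefan–Boltzmann law, L ∝ R²T⁴, so
L_1/L_2 = (R_1/R_2)² (T_1/T_2)⁴ = (0.314)² × (2.00)⁴ = 0.09860 × 16.00 = 1.578.

1.58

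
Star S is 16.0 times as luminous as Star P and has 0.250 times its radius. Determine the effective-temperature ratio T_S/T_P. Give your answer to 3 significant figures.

L ∝ R²T⁴ gives T ∝ (L/R²)^(1/4), so
T_S/T_P = (16.0 / 0.250²)^(1/4) = (256.0)^(1/4) = 4.000.

4.00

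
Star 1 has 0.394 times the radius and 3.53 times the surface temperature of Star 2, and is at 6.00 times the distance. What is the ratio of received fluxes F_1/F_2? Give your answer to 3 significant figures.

L_1/L_2 = (R_1/R_2)²(T_1/T_2)⁴ = (0.394)² × (3.53)⁴ = 24.10.
F_1/F_2 = (L_1/L_2)/(d_1/d_2)² = 24.10 / (6.00)² = 0.6696.

0.670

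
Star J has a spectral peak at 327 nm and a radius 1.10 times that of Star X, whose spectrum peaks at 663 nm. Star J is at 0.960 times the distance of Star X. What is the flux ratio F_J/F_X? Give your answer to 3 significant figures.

22.2

Wien's law: T_J/T_X = λ_X/λ_J = 663/327 = 2.028.
L_J/L_X = (R_J/R_X)²(T_J/T_X)⁴ = (1.10)²(2.028)⁴ = 20.45.
F_J/F_X = (L_J/L_X)/(d_J/d_X)² = 20.45/(0.960)² = 22.19.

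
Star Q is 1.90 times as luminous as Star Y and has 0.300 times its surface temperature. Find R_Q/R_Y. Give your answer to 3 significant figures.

L ∝ R²T⁴ gives R ∝ √L / T², so
R_Q/R_Y = √(1.90) / (0.300)² = 1.378 / 0.09000 = 15.32.

15.3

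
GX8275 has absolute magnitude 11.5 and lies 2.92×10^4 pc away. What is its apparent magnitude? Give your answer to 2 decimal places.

m = M + 5 log₁₀(d/10 pc) = 11.5 + 5 log₁₀(2.92×10^4/10)
  = 11.5 + 5 × 3.465 = 11.5 + 17.33 = 28.83.

28.83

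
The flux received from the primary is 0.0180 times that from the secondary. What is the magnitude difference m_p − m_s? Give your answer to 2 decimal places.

4.36

m_p − m_s = −2.5 log₁₀(F_p/F_s) = −2.5 log₁₀(0.0180) = −2.5 × (-1.745) = 4.362.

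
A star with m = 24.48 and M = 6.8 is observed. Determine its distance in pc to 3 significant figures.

m − M = 5 log₁₀(d/10 pc)
24.48 − (6.8) = 17.68 = 5 log₁₀(d/10)
d = 10 × 10^(17.68/5) = 10 × 10^3.536 = 3.436×10^4 pc.

3.44×10^4 pc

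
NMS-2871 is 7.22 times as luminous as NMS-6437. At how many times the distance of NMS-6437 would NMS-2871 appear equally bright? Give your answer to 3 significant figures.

2.69

Equal flux requires L_NMS-2871/d_NMS-2871² = L_NMS-6437/d_NMS-6437², so d_NMS-2871/d_NMS-6437 = √(L_NMS-2871/L_NMS-6437)
= √(7.22) = 2.687.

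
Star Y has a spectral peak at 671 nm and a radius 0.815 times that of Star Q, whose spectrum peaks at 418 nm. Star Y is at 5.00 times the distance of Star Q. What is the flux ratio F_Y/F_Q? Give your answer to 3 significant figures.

Wien's law: T_Y/T_Q = λ_Q/λ_Y = 418/671 = 0.6230.
L_Y/L_Q = (R_Y/R_Q)²(T_Y/T_Q)⁴ = (0.815)²(0.6230)⁴ = 0.1000.
F_Y/F_Q = (L_Y/L_Q)/(d_Y/d_Q)² = 0.1000/(5.00)² = 0.004001.

0.00400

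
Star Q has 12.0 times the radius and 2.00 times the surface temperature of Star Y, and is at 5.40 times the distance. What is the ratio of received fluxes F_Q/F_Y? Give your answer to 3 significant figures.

79.0

L_Q/L_Y = (R_Q/R_Y)²(T_Q/T_Y)⁴ = (12.0)² × (2.00)⁴ = 2304.
F_Q/F_Y = (L_Q/L_Y)/(d_Q/d_Y)² = 2304 / (5.40)² = 79.01.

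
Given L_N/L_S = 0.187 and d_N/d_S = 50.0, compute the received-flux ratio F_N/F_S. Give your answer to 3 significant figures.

7.48×10^-5

F = L/(4πd²), so F_N/F_S = (L_N/L_S) / (d_N/d_S)²
= 0.187 / (50.0)² = 0.187 / 2500 = 7.480×10^-5.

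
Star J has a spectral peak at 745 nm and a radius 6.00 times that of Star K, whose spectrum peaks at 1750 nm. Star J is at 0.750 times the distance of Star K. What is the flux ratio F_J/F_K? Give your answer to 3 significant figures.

Wien's law: T_J/T_K = λ_K/λ_J = 1750/745 = 2.349.
L_J/L_K = (R_J/R_K)²(T_J/T_K)⁴ = (6.00)²(2.349)⁴ = 1096.
F_J/F_K = (L_J/L_K)/(d_J/d_K)² = 1096/(0.750)² = 1949.

1.95×10^3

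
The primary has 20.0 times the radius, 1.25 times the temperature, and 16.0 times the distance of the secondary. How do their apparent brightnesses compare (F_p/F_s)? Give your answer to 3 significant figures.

L_p/L_s = (R_p/R_s)²(T_p/T_s)⁴ = (20.0)² × (1.25)⁴ = 976.6.
F_p/F_s = (L_p/L_s)/(d_p/d_s)² = 976.6 / (16.0)² = 3.815.

3.81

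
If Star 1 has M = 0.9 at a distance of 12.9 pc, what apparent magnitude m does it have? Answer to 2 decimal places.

1.45

m = M + 5 log₁₀(d/10 pc) = 0.9 + 5 log₁₀(12.9/10)
  = 0.9 + 5 × 0.111 = 0.9 + 0.55 = 1.45.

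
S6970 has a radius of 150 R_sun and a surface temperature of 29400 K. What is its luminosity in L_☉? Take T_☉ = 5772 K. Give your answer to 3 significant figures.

1.51×10^7 L_☉

L/L_☉ = (R/R_☉)² (T/T_☉)⁴ = (150)² × (29400/5772)⁴
       = 2.250×10^4 × (5.094)⁴ = 2.250×10^4 × 673.1 = 1.514×10^7.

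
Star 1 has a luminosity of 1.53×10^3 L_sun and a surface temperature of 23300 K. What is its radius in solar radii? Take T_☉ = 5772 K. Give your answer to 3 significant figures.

R/R_☉ = √(L/L_☉) / (T/T_☉)² = √(1.53×10^3) / (4.037)²
       = 39.12 / 16.30 = 2.400.

2.40 solar radii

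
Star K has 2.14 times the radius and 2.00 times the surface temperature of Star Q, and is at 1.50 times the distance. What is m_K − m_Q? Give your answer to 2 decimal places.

-3.78

L_K/L_Q = (2.14)²(2.00)⁴ = 73.27.
F_K/F_Q = (L_K/L_Q)/(d_K/d_Q)² = 73.27/2.250 = 32.57.
m_K − m_Q = −2.5 log₁₀(32.57) = -3.78.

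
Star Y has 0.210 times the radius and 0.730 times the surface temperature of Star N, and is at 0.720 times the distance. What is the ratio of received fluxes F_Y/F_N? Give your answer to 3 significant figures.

0.0242

L_Y/L_N = (R_Y/R_N)²(T_Y/T_N)⁴ = (0.210)² × (0.730)⁴ = 0.01252.
F_Y/F_N = (L_Y/L_N)/(d_Y/d_N)² = 0.01252 / (0.720)² = 0.02416.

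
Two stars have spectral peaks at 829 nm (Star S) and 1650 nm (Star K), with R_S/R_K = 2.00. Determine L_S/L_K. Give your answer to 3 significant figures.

Wien's law gives T ∝ 1/λ_max, so T_S/T_K = λ_K/λ_S = 1650/829 = 1.990.
Then L ∝ R²T⁴ gives L_S/L_K = (2.00)² × (1.990)⁴ = 4.000 × 15.69 = 62.77.

62.8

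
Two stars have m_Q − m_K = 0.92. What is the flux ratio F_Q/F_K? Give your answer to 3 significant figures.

F_Q/F_K = 10^(−(m_Q − m_K)/2.5) = 10^(-0.92/2.5) = 10^-0.368 = 0.4285.

0.429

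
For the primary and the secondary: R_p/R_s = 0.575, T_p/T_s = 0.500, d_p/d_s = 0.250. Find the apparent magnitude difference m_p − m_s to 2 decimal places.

L_p/L_s = (0.575)²(0.500)⁴ = 0.02066.
F_p/F_s = (L_p/L_s)/(d_p/d_s)² = 0.02066/0.06250 = 0.3306.
m_p − m_s = −2.5 log₁₀(0.3306) = 1.20.

1.20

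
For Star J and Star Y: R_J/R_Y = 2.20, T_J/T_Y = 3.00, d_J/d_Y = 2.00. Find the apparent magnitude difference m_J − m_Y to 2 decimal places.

-4.98

L_J/L_Y = (2.20)²(3.00)⁴ = 392.0.
F_J/F_Y = (L_J/L_Y)/(d_J/d_Y)² = 392.0/4.000 = 98.01.
m_J − m_Y = −2.5 log₁₀(98.01) = -4.98.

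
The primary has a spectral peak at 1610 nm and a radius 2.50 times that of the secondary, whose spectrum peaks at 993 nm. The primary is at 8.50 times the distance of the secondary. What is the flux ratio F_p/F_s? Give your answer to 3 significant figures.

0.0125

Wien's law: T_p/T_s = λ_s/λ_p = 993/1610 = 0.6168.
L_p/L_s = (R_p/R_s)²(T_p/T_s)⁴ = (2.50)²(0.6168)⁴ = 0.9044.
F_p/F_s = (L_p/L_s)/(d_p/d_s)² = 0.9044/(8.50)² = 0.01252.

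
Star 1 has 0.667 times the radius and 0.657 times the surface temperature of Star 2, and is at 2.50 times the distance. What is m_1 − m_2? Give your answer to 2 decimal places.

L_1/L_2 = (0.667)²(0.657)⁴ = 0.08289.
F_1/F_2 = (L_1/L_2)/(d_1/d_2)² = 0.08289/6.250 = 0.01326.
m_1 − m_2 = −2.5 log₁₀(0.01326) = 4.69.

4.69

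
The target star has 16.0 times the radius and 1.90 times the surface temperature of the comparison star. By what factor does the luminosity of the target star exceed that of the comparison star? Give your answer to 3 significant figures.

3.34×10^3

From the Stefan–Boltzmann law, L ∝ R²T⁴, so
L_t/L_c = (R_t/R_c)² (T_t/T_c)⁴ = (16.0)² × (1.90)⁴ = 256.0 × 13.03 = 3336.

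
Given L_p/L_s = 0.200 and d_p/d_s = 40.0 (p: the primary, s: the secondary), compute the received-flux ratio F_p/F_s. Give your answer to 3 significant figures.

F = L/(4πd²), so F_p/F_s = (L_p/L_s) / (d_p/d_s)²
= 0.200 / (40.0)² = 0.200 / 1600 = 1.250×10^-4.

1.25×10^-4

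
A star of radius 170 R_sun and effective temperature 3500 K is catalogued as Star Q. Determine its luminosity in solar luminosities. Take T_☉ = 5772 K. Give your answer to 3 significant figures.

L/L_☉ = (R/R_☉)² (T/T_☉)⁴ = (170)² × (3500/5772)⁴
       = 2.890×10^4 × (0.6064)⁴ = 2.890×10^4 × 0.1352 = 3907.

3.91×10^3 solar luminosities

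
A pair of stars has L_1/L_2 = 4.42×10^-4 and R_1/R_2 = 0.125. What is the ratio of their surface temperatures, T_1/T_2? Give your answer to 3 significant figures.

L ∝ R²T⁴ gives T ∝ (L/R²)^(1/4), so
T_1/T_2 = (4.42×10^-4 / 0.125²)^(1/4) = (0.02829)^(1/4) = 0.4101.

0.410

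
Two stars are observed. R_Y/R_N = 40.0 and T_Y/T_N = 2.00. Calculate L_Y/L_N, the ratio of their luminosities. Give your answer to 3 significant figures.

2.56×10^4

From the Stefan–Boltzmann law, L ∝ R²T⁴, so
L_Y/L_N = (R_Y/R_N)² (T_Y/T_N)⁴ = (40.0)² × (2.00)⁴ = 1600 × 16.00 = 2.560×10^4.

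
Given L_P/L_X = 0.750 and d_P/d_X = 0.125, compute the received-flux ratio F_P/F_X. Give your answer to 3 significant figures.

F = L/(4πd²), so F_P/F_X = (L_P/L_X) / (d_P/d_X)²
= 0.750 / (0.125)² = 0.750 / 0.01562 = 48.00.

48.0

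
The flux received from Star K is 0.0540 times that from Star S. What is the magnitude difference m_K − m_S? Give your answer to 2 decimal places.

m_K − m_S = −2.5 log₁₀(F_K/F_S) = −2.5 log₁₀(0.0540) = −2.5 × (-1.268) = 3.169.

3.17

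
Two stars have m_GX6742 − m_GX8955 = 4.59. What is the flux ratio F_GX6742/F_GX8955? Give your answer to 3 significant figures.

0.0146

F_GX6742/F_GX8955 = 10^(−(m_GX6742 − m_GX8955)/2.5) = 10^(-4.59/2.5) = 10^-1.836 = 0.01459.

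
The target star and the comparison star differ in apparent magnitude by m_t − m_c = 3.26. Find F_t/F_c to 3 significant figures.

F_t/F_c = 10^(−(m_t − m_c)/2.5) = 10^(-3.26/2.5) = 10^-1.304 = 0.04966.

0.0497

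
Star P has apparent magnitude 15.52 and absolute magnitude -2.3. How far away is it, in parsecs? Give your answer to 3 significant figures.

3.66×10^4 pc

m − M = 5 log₁₀(d/10 pc)
15.52 − (-2.3) = 17.82 = 5 log₁₀(d/10)
d = 10 × 10^(17.82/5) = 10 × 10^3.564 = 3.664×10^4 pc.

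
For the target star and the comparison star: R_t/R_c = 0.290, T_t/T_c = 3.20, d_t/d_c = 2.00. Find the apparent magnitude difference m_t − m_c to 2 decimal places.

-0.86

L_t/L_c = (0.290)²(3.20)⁴ = 8.819.
F_t/F_c = (L_t/L_c)/(d_t/d_c)² = 8.819/4.000 = 2.205.
m_t − m_c = −2.5 log₁₀(2.205) = -0.86.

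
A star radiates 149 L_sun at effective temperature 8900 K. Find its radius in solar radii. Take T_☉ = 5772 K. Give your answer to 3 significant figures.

R/R_☉ = √(L/L_☉) / (T/T_☉)² = √(149) / (1.542)²
       = 12.21 / 2.378 = 5.134.

5.13 solar radii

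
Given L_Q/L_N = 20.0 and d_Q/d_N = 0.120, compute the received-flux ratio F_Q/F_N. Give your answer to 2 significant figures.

F = L/(4πd²), so F_Q/F_N = (L_Q/L_N) / (d_Q/d_N)²
= 20.0 / (0.120)² = 20.0 / 0.01440 = 1389.

1.4×10^3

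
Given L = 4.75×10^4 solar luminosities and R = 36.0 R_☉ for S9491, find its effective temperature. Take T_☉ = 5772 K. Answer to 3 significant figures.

T/T_☉ = (L/L_☉)^(1/4) / (R/R_☉)^(1/2)
T = 5772 × (4.75×10^4)^(1/4) / √(36.0) = 5772 × 14.76 / 6.000 = 1.420×10^4 K.

1.42×10^4 K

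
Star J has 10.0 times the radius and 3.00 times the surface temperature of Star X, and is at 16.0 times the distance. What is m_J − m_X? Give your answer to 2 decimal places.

-3.75

L_J/L_X = (10.0)²(3.00)⁴ = 8100.
F_J/F_X = (L_J/L_X)/(d_J/d_X)² = 8100/256.0 = 31.64.
m_J − m_X = −2.5 log₁₀(31.64) = -3.75.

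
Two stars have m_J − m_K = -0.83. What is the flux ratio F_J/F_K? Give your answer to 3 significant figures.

F_J/F_K = 10^(−(m_J − m_K)/2.5) = 10^(0.83/2.5) = 10^0.332 = 2.148.

2.15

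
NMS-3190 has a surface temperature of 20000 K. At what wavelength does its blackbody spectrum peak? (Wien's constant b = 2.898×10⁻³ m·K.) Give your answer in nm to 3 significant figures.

λ_max = b/T = 2.898×10⁻³ / 20000 = 1.45×10^-7 m = 144.9 nm.

145 nm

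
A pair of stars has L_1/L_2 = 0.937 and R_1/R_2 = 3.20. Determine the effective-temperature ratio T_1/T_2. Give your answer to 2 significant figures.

L ∝ R²T⁴ gives T ∝ (L/R²)^(1/4), so
T_1/T_2 = (0.937 / 3.20²)^(1/4) = (0.09150)^(1/4) = 0.5500.

0.55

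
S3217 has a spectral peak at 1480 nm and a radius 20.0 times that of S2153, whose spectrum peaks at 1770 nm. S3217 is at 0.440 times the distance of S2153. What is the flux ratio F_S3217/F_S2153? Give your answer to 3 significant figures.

4.23×10^3

Wien's law: T_S3217/T_S2153 = λ_S2153/λ_S3217 = 1770/1480 = 1.196.
L_S3217/L_S2153 = (R_S3217/R_S2153)²(T_S3217/T_S2153)⁴ = (20.0)²(1.196)⁴ = 818.3.
F_S3217/F_S2153 = (L_S3217/L_S2153)/(d_S3217/d_S2153)² = 818.3/(0.440)² = 4227.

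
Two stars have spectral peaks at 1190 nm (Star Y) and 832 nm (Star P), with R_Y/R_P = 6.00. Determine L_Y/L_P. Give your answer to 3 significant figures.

Wien's law gives T ∝ 1/λ_max, so T_Y/T_P = λ_P/λ_Y = 832/1190 = 0.6992.
Then L ∝ R²T⁴ gives L_Y/L_P = (6.00)² × (0.6992)⁴ = 36.00 × 0.2389 = 8.602.

8.60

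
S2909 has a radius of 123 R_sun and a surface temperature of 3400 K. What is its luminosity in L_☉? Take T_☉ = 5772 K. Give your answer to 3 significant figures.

1.82×10^3 L_☉

L/L_☉ = (R/R_☉)² (T/T_☉)⁴ = (123)² × (3400/5772)⁴
       = 1.513×10^4 × (0.5891)⁴ = 1.513×10^4 × 0.1204 = 1821.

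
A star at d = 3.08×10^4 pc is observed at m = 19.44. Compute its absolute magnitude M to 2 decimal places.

M = m − 5 log₁₀(d/10 pc) = 19.44 − 5 log₁₀(3.08×10^4/10)
  = 19.44 − 5 × 3.489 = 19.44 − 17.44 = 2.00.

2.00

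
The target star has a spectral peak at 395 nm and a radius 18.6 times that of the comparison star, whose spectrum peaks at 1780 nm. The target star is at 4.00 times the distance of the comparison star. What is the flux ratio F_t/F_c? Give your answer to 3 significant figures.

Wien's law: T_t/T_c = λ_c/λ_t = 1780/395 = 4.506.
L_t/L_c = (R_t/R_c)²(T_t/T_c)⁴ = (18.6)²(4.506)⁴ = 1.427×10^5.
F_t/F_c = (L_t/L_c)/(d_t/d_c)² = 1.427×10^5/(4.00)² = 8917.

8.92×10^3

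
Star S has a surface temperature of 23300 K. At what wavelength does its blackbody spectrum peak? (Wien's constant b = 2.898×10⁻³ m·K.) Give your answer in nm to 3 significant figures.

124 nm

λ_max = b/T = 2.898×10⁻³ / 23300 = 1.24×10^-7 m = 124.4 nm.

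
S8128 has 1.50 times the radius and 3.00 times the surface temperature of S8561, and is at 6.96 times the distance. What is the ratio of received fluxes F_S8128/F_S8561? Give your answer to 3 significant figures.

3.76

L_S8128/L_S8561 = (R_S8128/R_S8561)²(T_S8128/T_S8561)⁴ = (1.50)² × (3.00)⁴ = 182.2.
F_S8128/F_S8561 = (L_S8128/L_S8561)/(d_S8128/d_S8561)² = 182.2 / (6.96)² = 3.762.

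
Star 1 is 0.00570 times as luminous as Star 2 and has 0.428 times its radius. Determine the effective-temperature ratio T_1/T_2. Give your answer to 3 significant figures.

0.420

L ∝ R²T⁴ gives T ∝ (L/R²)^(1/4), so
T_1/T_2 = (0.00570 / 0.428²)^(1/4) = (0.03112)^(1/4) = 0.4200.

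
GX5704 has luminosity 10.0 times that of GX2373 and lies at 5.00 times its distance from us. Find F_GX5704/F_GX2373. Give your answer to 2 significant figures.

F = L/(4πd²), so F_GX5704/F_GX2373 = (L_GX5704/L_GX2373) / (d_GX5704/d_GX2373)²
= 10.0 / (5.00)² = 10.0 / 25.00 = 0.4000.

0.40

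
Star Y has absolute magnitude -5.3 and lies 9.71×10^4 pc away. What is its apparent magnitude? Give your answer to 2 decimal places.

m = M + 5 log₁₀(d/10 pc) = -5.3 + 5 log₁₀(9.71×10^4/10)
  = -5.3 + 5 × 3.987 = -5.3 + 19.94 = 14.64.

14.64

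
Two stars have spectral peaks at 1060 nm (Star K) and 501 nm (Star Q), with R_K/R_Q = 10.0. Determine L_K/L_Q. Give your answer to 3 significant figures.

4.99

Wien's law gives T ∝ 1/λ_max, so T_K/T_Q = λ_Q/λ_K = 501/1060 = 0.4726.
Then L ∝ R²T⁴ gives L_K/L_Q = (10.0)² × (0.4726)⁴ = 100.0 × 0.04990 = 4.990.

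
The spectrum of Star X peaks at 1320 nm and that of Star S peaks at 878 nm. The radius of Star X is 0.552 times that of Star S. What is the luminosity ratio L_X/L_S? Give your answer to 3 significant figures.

0.0596

Wien's law gives T ∝ 1/λ_max, so T_X/T_S = λ_S/λ_X = 878/1320 = 0.6652.
Then L ∝ R²T⁴ gives L_X/L_S = (0.552)² × (0.6652)⁴ = 0.3047 × 0.1957 = 0.05964.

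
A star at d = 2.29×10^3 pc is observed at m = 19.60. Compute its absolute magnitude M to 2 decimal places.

M = m − 5 log₁₀(d/10 pc) = 19.60 − 5 log₁₀(2.29×10^3/10)
  = 19.60 − 5 × 2.360 = 19.60 − 11.80 = 7.80.

7.80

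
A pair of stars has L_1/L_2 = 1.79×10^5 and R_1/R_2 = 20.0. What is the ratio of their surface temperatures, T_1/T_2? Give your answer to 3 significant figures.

4.60

L ∝ R²T⁴ gives T ∝ (L/R²)^(1/4), so
T_1/T_2 = (1.79×10^5 / 20.0²)^(1/4) = (447.5)^(1/4) = 4.599.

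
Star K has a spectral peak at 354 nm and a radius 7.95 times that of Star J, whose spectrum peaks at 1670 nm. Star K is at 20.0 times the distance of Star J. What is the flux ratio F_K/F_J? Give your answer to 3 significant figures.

Wien's law: T_K/T_J = λ_J/λ_K = 1670/354 = 4.718.
L_K/L_J = (R_K/R_J)²(T_K/T_J)⁴ = (7.95)²(4.718)⁴ = 3.130×10^4.
F_K/F_J = (L_K/L_J)/(d_K/d_J)² = 3.130×10^4/(20.0)² = 78.26.

78.3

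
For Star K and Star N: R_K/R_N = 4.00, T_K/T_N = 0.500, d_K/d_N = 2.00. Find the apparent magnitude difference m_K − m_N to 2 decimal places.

1.51

L_K/L_N = (4.00)²(0.500)⁴ = 1.000.
F_K/F_N = (L_K/L_N)/(d_K/d_N)² = 1.000/4.000 = 0.2500.
m_K − m_N = −2.5 log₁₀(0.2500) = 1.51.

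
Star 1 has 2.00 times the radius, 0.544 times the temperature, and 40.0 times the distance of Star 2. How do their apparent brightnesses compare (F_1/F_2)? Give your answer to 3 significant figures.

L_1/L_2 = (R_1/R_2)²(T_1/T_2)⁴ = (2.00)² × (0.544)⁴ = 0.3503.
F_1/F_2 = (L_1/L_2)/(d_1/d_2)² = 0.3503 / (40.0)² = 2.189×10^-4.

2.19×10^-4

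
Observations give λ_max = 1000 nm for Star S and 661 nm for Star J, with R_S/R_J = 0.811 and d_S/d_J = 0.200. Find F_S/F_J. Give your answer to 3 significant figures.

3.14

Wien's law: T_S/T_J = λ_J/λ_S = 661/1000 = 0.6610.
L_S/L_J = (R_S/R_J)²(T_S/T_J)⁴ = (0.811)²(0.6610)⁴ = 0.1256.
F_S/F_J = (L_S/L_J)/(d_S/d_J)² = 0.1256/(0.200)² = 3.139.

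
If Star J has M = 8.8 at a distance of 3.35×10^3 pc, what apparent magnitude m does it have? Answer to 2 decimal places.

21.43

m = M + 5 log₁₀(d/10 pc) = 8.8 + 5 log₁₀(3.35×10^3/10)
  = 8.8 + 5 × 2.525 = 8.8 + 12.63 = 21.43.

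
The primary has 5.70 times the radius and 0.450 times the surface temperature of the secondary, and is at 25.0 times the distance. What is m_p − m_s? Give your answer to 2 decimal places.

L_p/L_s = (5.70)²(0.450)⁴ = 1.332.
F_p/F_s = (L_p/L_s)/(d_p/d_s)² = 1.332/625.0 = 0.002132.
m_p − m_s = −2.5 log₁₀(0.002132) = 6.68.

6.68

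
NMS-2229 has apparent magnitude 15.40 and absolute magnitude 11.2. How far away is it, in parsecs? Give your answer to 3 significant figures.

69.2 pc

m − M = 5 log₁₀(d/10 pc)
15.40 − (11.2) = 4.20 = 5 log₁₀(d/10)
d = 10 × 10^(4.20/5) = 10 × 10^0.840 = 69.18 pc.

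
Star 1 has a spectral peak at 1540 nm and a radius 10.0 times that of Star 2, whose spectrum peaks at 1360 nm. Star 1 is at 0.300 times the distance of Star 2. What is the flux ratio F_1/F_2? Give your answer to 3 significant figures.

Wien's law: T_1/T_2 = λ_2/λ_1 = 1360/1540 = 0.8831.
L_1/L_2 = (R_1/R_2)²(T_1/T_2)⁴ = (10.0)²(0.8831)⁴ = 60.82.
F_1/F_2 = (L_1/L_2)/(d_1/d_2)² = 60.82/(0.300)² = 675.8.

676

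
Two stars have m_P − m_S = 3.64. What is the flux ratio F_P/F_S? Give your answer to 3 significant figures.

0.0350

F_P/F_S = 10^(−(m_P − m_S)/2.5) = 10^(-3.64/2.5) = 10^-1.456 = 0.03499.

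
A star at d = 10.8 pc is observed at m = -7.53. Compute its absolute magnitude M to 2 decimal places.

-7.70

M = m − 5 log₁₀(d/10 pc) = -7.53 − 5 log₁₀(10.8/10)
  = -7.53 − 5 × 0.033 = -7.53 − 0.17 = -7.70.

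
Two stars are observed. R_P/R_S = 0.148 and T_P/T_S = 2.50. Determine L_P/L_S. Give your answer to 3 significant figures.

0.856

From the Stefan–Boltzmann law, L ∝ R²T⁴, so
L_P/L_S = (R_P/R_S)² (T_P/T_S)⁴ = (0.148)² × (2.50)⁴ = 0.02190 × 39.06 = 0.8556.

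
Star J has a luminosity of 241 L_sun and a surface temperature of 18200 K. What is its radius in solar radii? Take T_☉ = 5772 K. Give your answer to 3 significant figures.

R/R_☉ = √(L/L_☉) / (T/T_☉)² = √(241) / (3.153)²
       = 15.52 / 9.942 = 1.561.

1.56 solar radii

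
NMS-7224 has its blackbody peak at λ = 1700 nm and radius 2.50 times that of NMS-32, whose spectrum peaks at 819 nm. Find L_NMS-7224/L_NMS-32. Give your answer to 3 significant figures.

Wien's law gives T ∝ 1/λ_max, so T_NMS-7224/T_NMS-32 = λ_NMS-32/λ_NMS-7224 = 819/1700 = 0.4818.
Then L ∝ R²T⁴ gives L_NMS-7224/L_NMS-32 = (2.50)² × (0.4818)⁴ = 6.250 × 0.05387 = 0.3367.

0.337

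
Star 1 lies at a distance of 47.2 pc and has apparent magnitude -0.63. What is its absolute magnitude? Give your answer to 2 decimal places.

-4.00

M = m − 5 log₁₀(d/10 pc) = -0.63 − 5 log₁₀(47.2/10)
  = -0.63 − 5 × 0.674 = -0.63 − 3.37 = -4.00.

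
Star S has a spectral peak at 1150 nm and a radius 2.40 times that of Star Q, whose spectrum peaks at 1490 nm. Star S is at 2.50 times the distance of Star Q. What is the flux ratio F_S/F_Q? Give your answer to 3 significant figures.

2.60

Wien's law: T_S/T_Q = λ_Q/λ_S = 1490/1150 = 1.296.
L_S/L_Q = (R_S/R_Q)²(T_S/T_Q)⁴ = (2.40)²(1.296)⁴ = 16.23.
F_S/F_Q = (L_S/L_Q)/(d_S/d_Q)² = 16.23/(2.50)² = 2.597.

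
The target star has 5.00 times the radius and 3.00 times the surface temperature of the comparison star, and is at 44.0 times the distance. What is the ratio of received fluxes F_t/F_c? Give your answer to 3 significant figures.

1.05

L_t/L_c = (R_t/R_c)²(T_t/T_c)⁴ = (5.00)² × (3.00)⁴ = 2025.
F_t/F_c = (L_t/L_c)/(d_t/d_c)² = 2025 / (44.0)² = 1.046.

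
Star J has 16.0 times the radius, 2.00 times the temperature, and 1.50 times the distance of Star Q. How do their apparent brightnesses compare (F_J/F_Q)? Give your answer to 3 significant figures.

L_J/L_Q = (R_J/R_Q)²(T_J/T_Q)⁴ = (16.0)² × (2.00)⁴ = 4096.
F_J/F_Q = (L_J/L_Q)/(d_J/d_Q)² = 4096 / (1.50)² = 1820.

1.82×10^3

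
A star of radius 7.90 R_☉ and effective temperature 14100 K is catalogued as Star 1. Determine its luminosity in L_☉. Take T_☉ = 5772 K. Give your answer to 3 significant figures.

2.22×10^3 L_☉

L/L_☉ = (R/R_☉)² (T/T_☉)⁴ = (7.90)² × (14100/5772)⁴
       = 62.41 × (2.443)⁴ = 62.41 × 35.61 = 2222.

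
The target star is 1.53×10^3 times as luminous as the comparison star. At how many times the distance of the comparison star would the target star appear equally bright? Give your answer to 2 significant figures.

Equal flux requires L_t/d_t² = L_c/d_c², so d_t/d_c = √(L_t/L_c)
= √(1.53×10^3) = 39.12.

39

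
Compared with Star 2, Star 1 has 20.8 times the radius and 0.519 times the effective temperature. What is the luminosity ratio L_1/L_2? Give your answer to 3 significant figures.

31.4

From the Stefan–Boltzmann law, L ∝ R²T⁴, so
L_1/L_2 = (R_1/R_2)² (T_1/T_2)⁴ = (20.8)² × (0.519)⁴ = 432.6 × 0.07256 = 31.39.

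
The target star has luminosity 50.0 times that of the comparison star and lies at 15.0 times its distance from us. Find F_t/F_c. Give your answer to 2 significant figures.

F = L/(4πd²), so F_t/F_c = (L_t/L_c) / (d_t/d_c)²
= 50.0 / (15.0)² = 50.0 / 225.0 = 0.2222.

0.22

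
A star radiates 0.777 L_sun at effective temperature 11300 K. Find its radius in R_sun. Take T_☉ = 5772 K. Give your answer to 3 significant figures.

R/R_☉ = √(L/L_☉) / (T/T_☉)² = √(0.777) / (1.958)²
       = 0.8815 / 3.833 = 0.2300.

0.230 R_sun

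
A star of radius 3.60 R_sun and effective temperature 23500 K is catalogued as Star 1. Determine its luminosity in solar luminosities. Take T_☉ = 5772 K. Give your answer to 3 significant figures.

3.56×10^3 solar luminosities

L/L_☉ = (R/R_☉)² (T/T_☉)⁴ = (3.60)² × (23500/5772)⁴
       = 12.96 × (4.071)⁴ = 12.96 × 274.8 = 3561.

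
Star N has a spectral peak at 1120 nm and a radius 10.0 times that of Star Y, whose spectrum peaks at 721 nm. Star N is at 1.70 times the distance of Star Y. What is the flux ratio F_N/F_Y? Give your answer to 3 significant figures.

Wien's law: T_N/T_Y = λ_Y/λ_N = 721/1120 = 0.6438.
L_N/L_Y = (R_N/R_Y)²(T_N/T_Y)⁴ = (10.0)²(0.6438)⁴ = 17.17.
F_N/F_Y = (L_N/L_Y)/(d_N/d_Y)² = 17.17/(1.70)² = 5.943.

5.94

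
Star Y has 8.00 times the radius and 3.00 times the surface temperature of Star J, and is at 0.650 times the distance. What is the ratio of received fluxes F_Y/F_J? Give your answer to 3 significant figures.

L_Y/L_J = (R_Y/R_J)²(T_Y/T_J)⁴ = (8.00)² × (3.00)⁴ = 5184.
F_Y/F_J = (L_Y/L_J)/(d_Y/d_J)² = 5184 / (0.650)² = 1.227×10^4.

1.23×10^4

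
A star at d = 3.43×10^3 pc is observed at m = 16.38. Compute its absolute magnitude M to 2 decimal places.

3.70

M = m − 5 log₁₀(d/10 pc) = 16.38 − 5 log₁₀(3.43×10^3/10)
  = 16.38 − 5 × 2.535 = 16.38 − 12.68 = 3.70.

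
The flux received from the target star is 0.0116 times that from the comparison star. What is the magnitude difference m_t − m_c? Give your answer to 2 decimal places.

m_t − m_c = −2.5 log₁₀(F_t/F_c) = −2.5 log₁₀(0.0116) = −2.5 × (-1.936) = 4.839.

4.84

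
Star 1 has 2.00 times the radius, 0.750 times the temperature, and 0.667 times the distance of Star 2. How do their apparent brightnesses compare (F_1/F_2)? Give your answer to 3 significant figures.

L_1/L_2 = (R_1/R_2)²(T_1/T_2)⁴ = (2.00)² × (0.750)⁴ = 1.266.
F_1/F_2 = (L_1/L_2)/(d_1/d_2)² = 1.266 / (0.667)² = 2.845.

2.84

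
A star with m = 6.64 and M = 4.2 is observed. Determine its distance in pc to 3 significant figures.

m − M = 5 log₁₀(d/10 pc)
6.64 − (4.2) = 2.44 = 5 log₁₀(d/10)
d = 10 × 10^(2.44/5) = 10 × 10^0.488 = 30.76 pc.

30.8 pc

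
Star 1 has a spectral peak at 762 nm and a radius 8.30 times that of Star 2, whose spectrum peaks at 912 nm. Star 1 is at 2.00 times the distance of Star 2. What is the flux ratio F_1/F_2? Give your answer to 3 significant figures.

Wien's law: T_1/T_2 = λ_2/λ_1 = 912/762 = 1.197.
L_1/L_2 = (R_1/R_2)²(T_1/T_2)⁴ = (8.30)²(1.197)⁴ = 141.4.
F_1/F_2 = (L_1/L_2)/(d_1/d_2)² = 141.4/(2.00)² = 35.34.

35.3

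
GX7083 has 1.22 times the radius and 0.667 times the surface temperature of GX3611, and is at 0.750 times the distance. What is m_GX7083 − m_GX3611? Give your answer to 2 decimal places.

0.70

L_GX7083/L_GX3611 = (1.22)²(0.667)⁴ = 0.2946.
F_GX7083/F_GX3611 = (L_GX7083/L_GX3611)/(d_GX7083/d_GX3611)² = 0.2946/0.5625 = 0.5237.
m_GX7083 − m_GX3611 = −2.5 log₁₀(0.5237) = 0.70.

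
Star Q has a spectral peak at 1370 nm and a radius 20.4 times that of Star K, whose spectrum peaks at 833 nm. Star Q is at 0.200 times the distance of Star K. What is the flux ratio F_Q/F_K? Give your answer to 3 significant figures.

1.42×10^3

Wien's law: T_Q/T_K = λ_K/λ_Q = 833/1370 = 0.6080.
L_Q/L_K = (R_Q/R_K)²(T_Q/T_K)⁴ = (20.4)²(0.6080)⁴ = 56.88.
F_Q/F_K = (L_Q/L_K)/(d_Q/d_K)² = 56.88/(0.200)² = 1422.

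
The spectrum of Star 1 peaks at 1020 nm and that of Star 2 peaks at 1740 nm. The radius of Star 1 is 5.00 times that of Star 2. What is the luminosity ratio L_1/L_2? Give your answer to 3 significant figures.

Wien's law gives T ∝ 1/λ_max, so T_1/T_2 = λ_2/λ_1 = 1740/1020 = 1.706.
Then L ∝ R²T⁴ gives L_1/L_2 = (5.00)² × (1.706)⁴ = 25.00 × 8.468 = 211.7.

212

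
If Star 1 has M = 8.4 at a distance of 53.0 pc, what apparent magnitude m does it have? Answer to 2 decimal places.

m = M + 5 log₁₀(d/10 pc) = 8.4 + 5 log₁₀(53.0/10)
  = 8.4 + 5 × 0.724 = 8.4 + 3.62 = 12.02.

12.02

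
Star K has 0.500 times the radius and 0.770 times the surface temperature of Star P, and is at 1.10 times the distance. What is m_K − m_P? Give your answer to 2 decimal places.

L_K/L_P = (0.500)²(0.770)⁴ = 0.08788.
F_K/F_P = (L_K/L_P)/(d_K/d_P)² = 0.08788/1.210 = 0.07263.
m_K − m_P = −2.5 log₁₀(0.07263) = 2.85.

2.85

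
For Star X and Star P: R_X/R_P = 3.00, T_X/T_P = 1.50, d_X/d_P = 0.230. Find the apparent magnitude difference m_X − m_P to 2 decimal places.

L_X/L_P = (3.00)²(1.50)⁴ = 45.56.
F_X/F_P = (L_X/L_P)/(d_X/d_P)² = 45.56/0.05290 = 861.3.
m_X − m_P = −2.5 log₁₀(861.3) = -7.34.

-7.34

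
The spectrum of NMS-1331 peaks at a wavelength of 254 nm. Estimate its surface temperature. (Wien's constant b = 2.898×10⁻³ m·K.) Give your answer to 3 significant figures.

1.14×10^4 K

T = b/λ_max = 2.898×10⁻³ / (254×10⁻⁹) = 1.141×10^4 K.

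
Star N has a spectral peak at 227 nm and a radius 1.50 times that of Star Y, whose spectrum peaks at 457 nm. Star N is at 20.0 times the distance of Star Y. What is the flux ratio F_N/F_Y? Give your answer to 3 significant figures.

Wien's law: T_N/T_Y = λ_Y/λ_N = 457/227 = 2.013.
L_N/L_Y = (R_N/R_Y)²(T_N/T_Y)⁴ = (1.50)²(2.013)⁴ = 36.96.
F_N/F_Y = (L_N/L_Y)/(d_N/d_Y)² = 36.96/(20.0)² = 0.09240.

0.0924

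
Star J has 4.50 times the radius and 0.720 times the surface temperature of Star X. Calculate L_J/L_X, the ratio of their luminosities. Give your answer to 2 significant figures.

5.4

From the Stefan–Boltzmann law, L ∝ R²T⁴, so
L_J/L_X = (R_J/R_X)² (T_J/T_X)⁴ = (4.50)² × (0.720)⁴ = 20.25 × 0.2687 = 5.442.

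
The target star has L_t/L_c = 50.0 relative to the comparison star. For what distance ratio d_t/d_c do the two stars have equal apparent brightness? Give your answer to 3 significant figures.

Equal flux requires L_t/d_t² = L_c/d_c², so d_t/d_c = √(L_t/L_c)
= √(50.0) = 7.071.

7.07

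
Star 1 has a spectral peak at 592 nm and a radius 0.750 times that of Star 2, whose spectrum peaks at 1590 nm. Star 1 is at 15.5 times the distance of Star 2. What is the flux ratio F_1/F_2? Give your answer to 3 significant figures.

Wien's law: T_1/T_2 = λ_2/λ_1 = 1590/592 = 2.686.
L_1/L_2 = (R_1/R_2)²(T_1/T_2)⁴ = (0.750)²(2.686)⁴ = 29.27.
F_1/F_2 = (L_1/L_2)/(d_1/d_2)² = 29.27/(15.5)² = 0.1218.

0.122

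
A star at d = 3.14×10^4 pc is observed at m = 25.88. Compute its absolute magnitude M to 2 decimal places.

M = m − 5 log₁₀(d/10 pc) = 25.88 − 5 log₁₀(3.14×10^4/10)
  = 25.88 − 5 × 3.497 = 25.88 − 17.48 = 8.40.

8.40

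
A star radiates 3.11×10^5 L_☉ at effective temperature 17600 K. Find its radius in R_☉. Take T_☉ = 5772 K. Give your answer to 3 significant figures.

R/R_☉ = √(L/L_☉) / (T/T_☉)² = √(3.11×10^5) / (3.049)²
       = 557.7 / 9.298 = 59.98.

60.0 R_☉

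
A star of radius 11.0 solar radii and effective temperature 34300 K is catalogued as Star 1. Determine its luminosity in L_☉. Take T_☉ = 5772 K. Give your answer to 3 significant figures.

1.51×10^5 L_☉

L/L_☉ = (R/R_☉)² (T/T_☉)⁴ = (11.0)² × (34300/5772)⁴
       = 121.0 × (5.942)⁴ = 121.0 × 1247 = 1.509×10^5.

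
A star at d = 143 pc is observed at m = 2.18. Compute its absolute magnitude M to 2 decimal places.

M = m − 5 log₁₀(d/10 pc) = 2.18 − 5 log₁₀(143/10)
  = 2.18 − 5 × 1.155 = 2.18 − 5.78 = -3.60.

-3.60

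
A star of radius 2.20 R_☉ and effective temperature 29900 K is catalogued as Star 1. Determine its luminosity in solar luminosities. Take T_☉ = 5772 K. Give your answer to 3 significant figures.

3.49×10^3 solar luminosities

L/L_☉ = (R/R_☉)² (T/T_☉)⁴ = (2.20)² × (29900/5772)⁴
       = 4.840 × (5.180)⁴ = 4.840 × 720.1 = 3485.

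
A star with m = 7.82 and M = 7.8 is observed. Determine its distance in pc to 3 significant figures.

10.1 pc

m − M = 5 log₁₀(d/10 pc)
7.82 − (7.8) = 0.02 = 5 log₁₀(d/10)
d = 10 × 10^(0.02/5) = 10 × 10^0.004 = 10.09 pc.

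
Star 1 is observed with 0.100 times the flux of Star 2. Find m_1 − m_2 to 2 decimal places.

m_1 − m_2 = −2.5 log₁₀(F_1/F_2) = −2.5 log₁₀(0.100) = −2.5 × (-1.000) = 2.500.

2.50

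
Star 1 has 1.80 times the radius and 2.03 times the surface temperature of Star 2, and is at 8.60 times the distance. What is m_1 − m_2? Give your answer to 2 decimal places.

0.32

L_1/L_2 = (1.80)²(2.03)⁴ = 55.02.
F_1/F_2 = (L_1/L_2)/(d_1/d_2)² = 55.02/73.96 = 0.7439.
m_1 − m_2 = −2.5 log₁₀(0.7439) = 0.32.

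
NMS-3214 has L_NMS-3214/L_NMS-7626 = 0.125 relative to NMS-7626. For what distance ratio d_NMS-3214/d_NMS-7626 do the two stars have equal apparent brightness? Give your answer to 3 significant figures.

Equal flux requires L_NMS-3214/d_NMS-3214² = L_NMS-7626/d_NMS-7626², so d_NMS-3214/d_NMS-7626 = √(L_NMS-3214/L_NMS-7626)
= √(0.125) = 0.3536.

0.354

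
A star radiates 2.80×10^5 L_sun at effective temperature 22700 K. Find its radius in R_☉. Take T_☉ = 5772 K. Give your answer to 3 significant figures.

34.2 R_☉

R/R_☉ = √(L/L_☉) / (T/T_☉)² = √(2.80×10^5) / (3.933)²
       = 529.2 / 15.47 = 34.21.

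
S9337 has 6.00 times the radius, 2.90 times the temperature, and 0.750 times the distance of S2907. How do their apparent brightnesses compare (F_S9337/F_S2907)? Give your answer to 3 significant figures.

L_S9337/L_S2907 = (R_S9337/R_S2907)²(T_S9337/T_S2907)⁴ = (6.00)² × (2.90)⁴ = 2546.
F_S9337/F_S2907 = (L_S9337/L_S2907)/(d_S9337/d_S2907)² = 2546 / (0.750)² = 4527.

4.53×10^3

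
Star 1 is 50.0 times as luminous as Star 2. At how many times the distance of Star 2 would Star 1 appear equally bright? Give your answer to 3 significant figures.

7.07

Equal flux requires L_1/d_1² = L_2/d_2², so d_1/d_2 = √(L_1/L_2)
= √(50.0) = 7.071.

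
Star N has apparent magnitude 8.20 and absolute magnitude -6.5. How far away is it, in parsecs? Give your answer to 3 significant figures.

m − M = 5 log₁₀(d/10 pc)
8.20 − (-6.5) = 14.70 = 5 log₁₀(d/10)
d = 10 × 10^(14.70/5) = 10 × 10^2.940 = 8710 pc.

8.71×10^3 pc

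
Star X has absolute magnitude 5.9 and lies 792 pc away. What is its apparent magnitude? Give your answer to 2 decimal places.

m = M + 5 log₁₀(d/10 pc) = 5.9 + 5 log₁₀(792/10)
  = 5.9 + 5 × 1.899 = 5.9 + 9.49 = 15.39.

15.39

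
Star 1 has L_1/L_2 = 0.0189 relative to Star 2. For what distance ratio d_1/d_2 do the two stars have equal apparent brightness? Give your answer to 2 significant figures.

Equal flux requires L_1/d_1² = L_2/d_2², so d_1/d_2 = √(L_1/L_2)
= √(0.0189) = 0.1375.

0.14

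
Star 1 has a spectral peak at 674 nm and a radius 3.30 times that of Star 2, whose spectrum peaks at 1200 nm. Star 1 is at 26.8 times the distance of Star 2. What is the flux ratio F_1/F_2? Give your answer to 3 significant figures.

Wien's law: T_1/T_2 = λ_2/λ_1 = 1200/674 = 1.780.
L_1/L_2 = (R_1/R_2)²(T_1/T_2)⁴ = (3.30)²(1.780)⁴ = 109.4.
F_1/F_2 = (L_1/L_2)/(d_1/d_2)² = 109.4/(26.8)² = 0.1524.

0.152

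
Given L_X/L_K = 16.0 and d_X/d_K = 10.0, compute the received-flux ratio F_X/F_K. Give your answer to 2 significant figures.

F = L/(4πd²), so F_X/F_K = (L_X/L_K) / (d_X/d_K)²
= 16.0 / (10.0)² = 16.0 / 100.0 = 0.1600.

0.16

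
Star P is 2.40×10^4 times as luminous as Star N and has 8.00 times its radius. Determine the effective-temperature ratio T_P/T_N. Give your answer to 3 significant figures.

4.40

L ∝ R²T⁴ gives T ∝ (L/R²)^(1/4), so
T_P/T_N = (2.40×10^4 / 8.00²)^(1/4) = (375.0)^(1/4) = 4.401.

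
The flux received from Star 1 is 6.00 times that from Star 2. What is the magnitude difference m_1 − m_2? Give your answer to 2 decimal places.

-1.95

m_1 − m_2 = −2.5 log₁₀(F_1/F_2) = −2.5 log₁₀(6.00) = −2.5 × (0.778) = -1.945.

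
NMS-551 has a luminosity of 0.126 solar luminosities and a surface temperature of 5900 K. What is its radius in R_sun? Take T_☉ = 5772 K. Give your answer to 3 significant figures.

0.340 R_sun

R/R_☉ = √(L/L_☉) / (T/T_☉)² = √(0.126) / (1.022)²
       = 0.3550 / 1.045 = 0.3397.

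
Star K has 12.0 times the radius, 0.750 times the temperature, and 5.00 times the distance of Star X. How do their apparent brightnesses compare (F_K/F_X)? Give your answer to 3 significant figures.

L_K/L_X = (R_K/R_X)²(T_K/T_X)⁴ = (12.0)² × (0.750)⁴ = 45.56.
F_K/F_X = (L_K/L_X)/(d_K/d_X)² = 45.56 / (5.00)² = 1.823.

1.82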